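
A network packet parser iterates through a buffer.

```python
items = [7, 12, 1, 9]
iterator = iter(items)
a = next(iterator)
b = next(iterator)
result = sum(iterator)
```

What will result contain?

Step 1: Create iterator over [7, 12, 1, 9].
Step 2: a = next() = 7, b = next() = 12.
Step 3: sum() of remaining [1, 9] = 10.
Therefore result = 10.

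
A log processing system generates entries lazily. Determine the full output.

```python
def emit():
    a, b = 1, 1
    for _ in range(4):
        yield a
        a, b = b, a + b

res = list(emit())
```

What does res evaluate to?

Step 1: Fibonacci-like sequence starting with a=1, b=1:
  Iteration 1: yield a=1, then a,b = 1,2
  Iteration 2: yield a=1, then a,b = 2,3
  Iteration 3: yield a=2, then a,b = 3,5
  Iteration 4: yield a=3, then a,b = 5,8
Therefore res = [1, 1, 2, 3].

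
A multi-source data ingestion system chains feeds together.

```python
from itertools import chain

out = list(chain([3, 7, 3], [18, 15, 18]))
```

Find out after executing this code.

Step 1: chain() concatenates iterables: [3, 7, 3] + [18, 15, 18].
Therefore out = [3, 7, 3, 18, 15, 18].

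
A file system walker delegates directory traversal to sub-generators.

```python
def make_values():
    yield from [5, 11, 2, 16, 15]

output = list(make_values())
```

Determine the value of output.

Step 1: yield from delegates to the iterable, yielding each element.
Step 2: Collected values: [5, 11, 2, 16, 15].
Therefore output = [5, 11, 2, 16, 15].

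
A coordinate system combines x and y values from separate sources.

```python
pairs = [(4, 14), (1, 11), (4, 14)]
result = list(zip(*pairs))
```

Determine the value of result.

Step 1: zip(*pairs) transposes: unzips [(4, 14), (1, 11), (4, 14)] into separate sequences.
Step 2: First elements: (4, 1, 4), second elements: (14, 11, 14).
Therefore result = [(4, 1, 4), (14, 11, 14)].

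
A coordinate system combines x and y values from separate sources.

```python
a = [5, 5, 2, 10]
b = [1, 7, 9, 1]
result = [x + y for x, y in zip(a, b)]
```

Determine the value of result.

Step 1: Add corresponding elements:
  5 + 1 = 6
  5 + 7 = 12
  2 + 9 = 11
  10 + 1 = 11
Therefore result = [6, 12, 11, 11].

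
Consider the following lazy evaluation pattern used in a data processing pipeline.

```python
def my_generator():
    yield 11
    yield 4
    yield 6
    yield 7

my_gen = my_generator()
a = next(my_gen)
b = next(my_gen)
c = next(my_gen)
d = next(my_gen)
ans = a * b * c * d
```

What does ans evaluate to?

Step 1: Create generator and consume all values:
  a = next(my_gen) = 11
  b = next(my_gen) = 4
  c = next(my_gen) = 6
  d = next(my_gen) = 7
Step 2: ans = 11 * 4 * 6 * 7 = 1848.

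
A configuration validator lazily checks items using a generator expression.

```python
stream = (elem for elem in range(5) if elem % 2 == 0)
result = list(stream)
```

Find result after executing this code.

Step 1: Filter range(5) keeping only even values:
  elem=0: even, included
  elem=1: odd, excluded
  elem=2: even, included
  elem=3: odd, excluded
  elem=4: even, included
Therefore result = [0, 2, 4].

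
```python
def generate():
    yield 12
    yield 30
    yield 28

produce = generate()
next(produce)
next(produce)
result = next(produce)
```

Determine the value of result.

Step 1: generate() creates a generator.
Step 2: next(produce) yields 12 (consumed and discarded).
Step 3: next(produce) yields 30 (consumed and discarded).
Step 4: next(produce) yields 28, assigned to result.
Therefore result = 28.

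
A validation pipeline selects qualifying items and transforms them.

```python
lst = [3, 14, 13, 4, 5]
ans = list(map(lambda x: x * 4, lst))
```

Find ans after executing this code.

Step 1: Apply lambda x: x * 4 to each element:
  3 -> 12
  14 -> 56
  13 -> 52
  4 -> 16
  5 -> 20
Therefore ans = [12, 56, 52, 16, 20].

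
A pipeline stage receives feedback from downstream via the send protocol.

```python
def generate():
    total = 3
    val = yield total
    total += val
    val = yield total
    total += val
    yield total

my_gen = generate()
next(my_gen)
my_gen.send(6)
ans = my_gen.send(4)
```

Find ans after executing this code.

Step 1: next() -> yield total=3.
Step 2: send(6) -> val=6, total = 3+6 = 9, yield 9.
Step 3: send(4) -> val=4, total = 9+4 = 13, yield 13.
Therefore ans = 13.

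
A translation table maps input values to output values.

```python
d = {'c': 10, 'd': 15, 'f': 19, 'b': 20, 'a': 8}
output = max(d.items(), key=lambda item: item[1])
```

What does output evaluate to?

Step 1: Find item with maximum value:
  ('c', 10)
  ('d', 15)
  ('f', 19)
  ('b', 20)
  ('a', 8)
Step 2: Maximum value is 20 at key 'b'.
Therefore output = ('b', 20).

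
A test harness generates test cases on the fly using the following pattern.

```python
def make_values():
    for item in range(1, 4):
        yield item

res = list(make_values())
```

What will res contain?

Step 1: The generator yields each value from range(1, 4).
Step 2: list() consumes all yields: [1, 2, 3].
Therefore res = [1, 2, 3].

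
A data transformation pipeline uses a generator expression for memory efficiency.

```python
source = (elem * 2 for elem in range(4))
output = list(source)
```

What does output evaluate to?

Step 1: For each elem in range(4), compute elem*2:
  elem=0: 0*2 = 0
  elem=1: 1*2 = 2
  elem=2: 2*2 = 4
  elem=3: 3*2 = 6
Therefore output = [0, 2, 4, 6].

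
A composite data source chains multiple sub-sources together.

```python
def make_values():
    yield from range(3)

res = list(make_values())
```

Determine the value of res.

Step 1: yield from delegates to the iterable, yielding each element.
Step 2: Collected values: [0, 1, 2].
Therefore res = [0, 1, 2].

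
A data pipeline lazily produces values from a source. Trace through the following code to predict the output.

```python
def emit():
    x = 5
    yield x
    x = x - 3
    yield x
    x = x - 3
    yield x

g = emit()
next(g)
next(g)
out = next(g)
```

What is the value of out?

Step 1: Trace through generator execution:
  Yield 1: x starts at 5, yield 5
  Yield 2: x = 5 - 3 = 2, yield 2
  Yield 3: x = 2 - 3 = -1, yield -1
Step 2: First next() gets 5, second next() gets the second value, third next() yields -1.
Therefore out = -1.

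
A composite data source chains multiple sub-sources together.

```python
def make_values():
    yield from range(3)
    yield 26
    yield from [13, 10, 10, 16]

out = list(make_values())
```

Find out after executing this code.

Step 1: Trace yields in order:
  yield 0
  yield 1
  yield 2
  yield 26
  yield 13
  yield 10
  yield 10
  yield 16
Therefore out = [0, 1, 2, 26, 13, 10, 10, 16].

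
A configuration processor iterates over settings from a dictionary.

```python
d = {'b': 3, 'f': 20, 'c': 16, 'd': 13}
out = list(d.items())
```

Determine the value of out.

Step 1: d.items() returns (key, value) pairs in insertion order.
Therefore out = [('b', 3), ('f', 20), ('c', 16), ('d', 13)].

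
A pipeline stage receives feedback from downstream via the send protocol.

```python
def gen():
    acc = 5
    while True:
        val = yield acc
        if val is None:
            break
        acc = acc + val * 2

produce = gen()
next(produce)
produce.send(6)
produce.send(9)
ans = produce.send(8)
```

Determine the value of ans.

Step 1: next() -> yield acc=5.
Step 2: send(6) -> val=6, acc = 5 + 6*2 = 17, yield 17.
Step 3: send(9) -> val=9, acc = 17 + 9*2 = 35, yield 35.
Step 4: send(8) -> val=8, acc = 35 + 8*2 = 51, yield 51.
Therefore ans = 51.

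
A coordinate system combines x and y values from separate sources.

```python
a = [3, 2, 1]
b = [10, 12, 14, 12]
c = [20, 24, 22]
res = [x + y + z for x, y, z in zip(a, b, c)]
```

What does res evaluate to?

Step 1: zip three lists (truncates to shortest, len=3):
  3 + 10 + 20 = 33
  2 + 12 + 24 = 38
  1 + 14 + 22 = 37
Therefore res = [33, 38, 37].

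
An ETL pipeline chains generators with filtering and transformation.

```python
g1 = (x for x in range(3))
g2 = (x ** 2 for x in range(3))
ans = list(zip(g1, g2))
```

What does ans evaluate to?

Step 1: g1 produces [0, 1, 2].
Step 2: g2 produces [0, 1, 4].
Step 3: zip pairs them: [(0, 0), (1, 1), (2, 4)].
Therefore ans = [(0, 0), (1, 1), (2, 4)].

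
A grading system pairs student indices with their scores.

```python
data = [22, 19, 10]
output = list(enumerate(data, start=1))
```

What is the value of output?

Step 1: enumerate with start=1:
  (1, 22)
  (2, 19)
  (3, 10)
Therefore output = [(1, 22), (2, 19), (3, 10)].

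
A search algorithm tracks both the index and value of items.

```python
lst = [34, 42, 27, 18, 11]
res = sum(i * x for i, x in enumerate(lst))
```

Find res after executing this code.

Step 1: Compute i * x for each (i, x) in enumerate([34, 42, 27, 18, 11]):
  i=0, x=34: 0*34 = 0
  i=1, x=42: 1*42 = 42
  i=2, x=27: 2*27 = 54
  i=3, x=18: 3*18 = 54
  i=4, x=11: 4*11 = 44
Step 2: sum = 0 + 42 + 54 + 54 + 44 = 194.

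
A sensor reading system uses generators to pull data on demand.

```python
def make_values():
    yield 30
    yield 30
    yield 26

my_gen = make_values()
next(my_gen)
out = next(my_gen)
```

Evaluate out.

Step 1: make_values() creates a generator.
Step 2: next(my_gen) yields 30 (consumed and discarded).
Step 3: next(my_gen) yields 30, assigned to out.
Therefore out = 30.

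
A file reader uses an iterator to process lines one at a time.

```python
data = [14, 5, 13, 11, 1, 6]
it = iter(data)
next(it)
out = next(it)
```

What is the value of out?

Step 1: Create iterator over [14, 5, 13, 11, 1, 6].
Step 2: next() consumes 14.
Step 3: next() returns 5.
Therefore out = 5.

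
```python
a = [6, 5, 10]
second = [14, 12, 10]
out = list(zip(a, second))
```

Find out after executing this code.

Step 1: zip pairs elements at same index:
  Index 0: (6, 14)
  Index 1: (5, 12)
  Index 2: (10, 10)
Therefore out = [(6, 14), (5, 12), (10, 10)].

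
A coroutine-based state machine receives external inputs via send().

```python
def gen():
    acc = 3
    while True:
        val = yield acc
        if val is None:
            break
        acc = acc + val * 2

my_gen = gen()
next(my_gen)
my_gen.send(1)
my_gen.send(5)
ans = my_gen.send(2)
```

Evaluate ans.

Step 1: next() -> yield acc=3.
Step 2: send(1) -> val=1, acc = 3 + 1*2 = 5, yield 5.
Step 3: send(5) -> val=5, acc = 5 + 5*2 = 15, yield 15.
Step 4: send(2) -> val=2, acc = 15 + 2*2 = 19, yield 19.
Therefore ans = 19.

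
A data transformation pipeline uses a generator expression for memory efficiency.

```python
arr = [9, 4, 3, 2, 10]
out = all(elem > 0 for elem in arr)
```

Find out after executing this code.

Step 1: Check elem > 0 for each element in [9, 4, 3, 2, 10]:
  9 > 0: True
  4 > 0: True
  3 > 0: True
  2 > 0: True
  10 > 0: True
Step 2: all() returns True.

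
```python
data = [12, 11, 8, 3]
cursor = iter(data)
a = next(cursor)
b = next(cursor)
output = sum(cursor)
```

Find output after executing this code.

Step 1: Create iterator over [12, 11, 8, 3].
Step 2: a = next() = 12, b = next() = 11.
Step 3: sum() of remaining [8, 3] = 11.
Therefore output = 11.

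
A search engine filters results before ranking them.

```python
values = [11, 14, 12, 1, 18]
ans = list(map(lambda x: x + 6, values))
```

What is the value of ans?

Step 1: Apply lambda x: x + 6 to each element:
  11 -> 17
  14 -> 20
  12 -> 18
  1 -> 7
  18 -> 24
Therefore ans = [17, 20, 18, 7, 24].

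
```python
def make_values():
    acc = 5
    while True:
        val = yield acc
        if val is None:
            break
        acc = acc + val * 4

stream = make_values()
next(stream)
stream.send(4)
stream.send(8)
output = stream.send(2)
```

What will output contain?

Step 1: next() -> yield acc=5.
Step 2: send(4) -> val=4, acc = 5 + 4*4 = 21, yield 21.
Step 3: send(8) -> val=8, acc = 21 + 8*4 = 53, yield 53.
Step 4: send(2) -> val=2, acc = 53 + 2*4 = 61, yield 61.
Therefore output = 61.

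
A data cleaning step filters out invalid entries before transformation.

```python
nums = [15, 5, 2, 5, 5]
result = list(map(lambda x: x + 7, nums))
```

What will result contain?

Step 1: Apply lambda x: x + 7 to each element:
  15 -> 22
  5 -> 12
  2 -> 9
  5 -> 12
  5 -> 12
Therefore result = [22, 12, 9, 12, 12].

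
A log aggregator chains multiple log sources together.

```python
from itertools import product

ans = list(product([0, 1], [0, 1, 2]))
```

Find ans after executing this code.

Step 1: product([0, 1], [0, 1, 2]) gives all pairs:
  (0, 0)
  (0, 1)
  (0, 2)
  (1, 0)
  (1, 1)
  (1, 2)
Therefore ans = [(0, 0), (0, 1), (0, 2), (1, 0), (1, 1), (1, 2)].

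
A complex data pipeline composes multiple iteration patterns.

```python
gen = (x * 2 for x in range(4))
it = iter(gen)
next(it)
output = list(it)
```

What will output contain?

Step 1: Generator produces [0, 2, 4, 6].
Step 2: next(it) consumes first element (0).
Step 3: list(it) collects remaining: [2, 4, 6].
Therefore output = [2, 4, 6].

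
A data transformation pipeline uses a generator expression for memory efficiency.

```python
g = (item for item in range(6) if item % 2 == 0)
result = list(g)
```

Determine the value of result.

Step 1: Filter range(6) keeping only even values:
  item=0: even, included
  item=1: odd, excluded
  item=2: even, included
  item=3: odd, excluded
  item=4: even, included
  item=5: odd, excluded
Therefore result = [0, 2, 4].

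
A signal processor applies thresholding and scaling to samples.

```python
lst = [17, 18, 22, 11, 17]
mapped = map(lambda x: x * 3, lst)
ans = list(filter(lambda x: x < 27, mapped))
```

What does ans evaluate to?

Step 1: Map x * 3:
  17 -> 51
  18 -> 54
  22 -> 66
  11 -> 33
  17 -> 51
Step 2: Filter for < 27:
  51: removed
  54: removed
  66: removed
  33: removed
  51: removed
Therefore ans = [].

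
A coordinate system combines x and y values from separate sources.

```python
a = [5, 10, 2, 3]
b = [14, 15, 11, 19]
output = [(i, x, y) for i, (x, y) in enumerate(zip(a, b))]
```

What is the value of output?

Step 1: enumerate(zip(a, b)) gives index with paired elements:
  i=0: (5, 14)
  i=1: (10, 15)
  i=2: (2, 11)
  i=3: (3, 19)
Therefore output = [(0, 5, 14), (1, 10, 15), (2, 2, 11), (3, 3, 19)].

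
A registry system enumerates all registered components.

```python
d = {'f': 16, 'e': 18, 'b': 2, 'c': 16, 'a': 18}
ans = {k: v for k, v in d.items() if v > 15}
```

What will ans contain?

Step 1: Filter items where value > 15:
  'f': 16 > 15: kept
  'e': 18 > 15: kept
  'b': 2 <= 15: removed
  'c': 16 > 15: kept
  'a': 18 > 15: kept
Therefore ans = {'f': 16, 'e': 18, 'c': 16, 'a': 18}.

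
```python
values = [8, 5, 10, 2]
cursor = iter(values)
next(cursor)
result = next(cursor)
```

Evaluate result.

Step 1: Create iterator over [8, 5, 10, 2].
Step 2: next() consumes 8.
Step 3: next() returns 5.
Therefore result = 5.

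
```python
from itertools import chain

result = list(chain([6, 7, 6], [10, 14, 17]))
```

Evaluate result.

Step 1: chain() concatenates iterables: [6, 7, 6] + [10, 14, 17].
Therefore result = [6, 7, 6, 10, 14, 17].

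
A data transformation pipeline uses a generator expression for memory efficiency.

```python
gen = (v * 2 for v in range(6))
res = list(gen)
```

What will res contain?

Step 1: For each v in range(6), compute v*2:
  v=0: 0*2 = 0
  v=1: 1*2 = 2
  v=2: 2*2 = 4
  v=3: 3*2 = 6
  v=4: 4*2 = 8
  v=5: 5*2 = 10
Therefore res = [0, 2, 4, 6, 8, 10].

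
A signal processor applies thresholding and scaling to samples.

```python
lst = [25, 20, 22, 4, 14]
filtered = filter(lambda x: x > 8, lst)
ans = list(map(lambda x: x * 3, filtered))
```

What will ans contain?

Step 1: Filter lst for elements > 8:
  25: kept
  20: kept
  22: kept
  4: removed
  14: kept
Step 2: Map x * 3 on filtered [25, 20, 22, 14]:
  25 -> 75
  20 -> 60
  22 -> 66
  14 -> 42
Therefore ans = [75, 60, 66, 42].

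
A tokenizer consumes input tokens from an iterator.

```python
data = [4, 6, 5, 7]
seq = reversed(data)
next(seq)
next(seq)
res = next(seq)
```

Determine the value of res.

Step 1: reversed([4, 6, 5, 7]) gives iterator: [7, 5, 6, 4].
Step 2: First next() = 7, second next() = 5.
Step 3: Third next() = 6.
Therefore res = 6.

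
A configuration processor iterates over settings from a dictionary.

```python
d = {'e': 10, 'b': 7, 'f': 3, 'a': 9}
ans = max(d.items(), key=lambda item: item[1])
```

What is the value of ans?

Step 1: Find item with maximum value:
  ('e', 10)
  ('b', 7)
  ('f', 3)
  ('a', 9)
Step 2: Maximum value is 10 at key 'e'.
Therefore ans = ('e', 10).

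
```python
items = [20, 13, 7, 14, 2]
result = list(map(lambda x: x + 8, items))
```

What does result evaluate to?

Step 1: Apply lambda x: x + 8 to each element:
  20 -> 28
  13 -> 21
  7 -> 15
  14 -> 22
  2 -> 10
Therefore result = [28, 21, 15, 22, 10].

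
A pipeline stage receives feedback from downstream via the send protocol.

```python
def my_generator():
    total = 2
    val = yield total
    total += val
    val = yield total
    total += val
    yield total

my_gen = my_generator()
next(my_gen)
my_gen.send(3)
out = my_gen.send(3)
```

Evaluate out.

Step 1: next() -> yield total=2.
Step 2: send(3) -> val=3, total = 2+3 = 5, yield 5.
Step 3: send(3) -> val=3, total = 5+3 = 8, yield 8.
Therefore out = 8.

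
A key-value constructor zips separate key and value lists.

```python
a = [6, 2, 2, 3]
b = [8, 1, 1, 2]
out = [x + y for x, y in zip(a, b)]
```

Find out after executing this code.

Step 1: Add corresponding elements:
  6 + 8 = 14
  2 + 1 = 3
  2 + 1 = 3
  3 + 2 = 5
Therefore out = [14, 3, 3, 5].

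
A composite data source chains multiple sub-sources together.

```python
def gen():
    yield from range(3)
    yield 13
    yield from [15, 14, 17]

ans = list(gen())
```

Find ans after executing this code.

Step 1: Trace yields in order:
  yield 0
  yield 1
  yield 2
  yield 13
  yield 15
  yield 14
  yield 17
Therefore ans = [0, 1, 2, 13, 15, 14, 17].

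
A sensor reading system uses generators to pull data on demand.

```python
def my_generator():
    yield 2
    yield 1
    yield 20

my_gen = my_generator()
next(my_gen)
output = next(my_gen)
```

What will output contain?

Step 1: my_generator() creates a generator.
Step 2: next(my_gen) yields 2 (consumed and discarded).
Step 3: next(my_gen) yields 1, assigned to output.
Therefore output = 1.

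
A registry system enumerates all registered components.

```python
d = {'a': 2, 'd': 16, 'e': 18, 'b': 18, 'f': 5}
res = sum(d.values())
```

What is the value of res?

Step 1: d.values() = [2, 16, 18, 18, 5].
Step 2: sum = 59.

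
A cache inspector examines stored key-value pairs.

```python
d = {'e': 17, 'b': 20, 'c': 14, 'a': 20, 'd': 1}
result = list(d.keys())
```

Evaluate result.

Step 1: d.keys() returns the dictionary keys in insertion order.
Therefore result = ['e', 'b', 'c', 'a', 'd'].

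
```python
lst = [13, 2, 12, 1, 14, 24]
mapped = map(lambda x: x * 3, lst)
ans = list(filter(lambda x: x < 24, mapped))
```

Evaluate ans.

Step 1: Map x * 3:
  13 -> 39
  2 -> 6
  12 -> 36
  1 -> 3
  14 -> 42
  24 -> 72
Step 2: Filter for < 24:
  39: removed
  6: kept
  36: removed
  3: kept
  42: removed
  72: removed
Therefore ans = [6, 3].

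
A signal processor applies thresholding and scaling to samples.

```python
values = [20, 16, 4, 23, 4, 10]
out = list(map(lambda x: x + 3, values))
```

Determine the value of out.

Step 1: Apply lambda x: x + 3 to each element:
  20 -> 23
  16 -> 19
  4 -> 7
  23 -> 26
  4 -> 7
  10 -> 13
Therefore out = [23, 19, 7, 26, 7, 13].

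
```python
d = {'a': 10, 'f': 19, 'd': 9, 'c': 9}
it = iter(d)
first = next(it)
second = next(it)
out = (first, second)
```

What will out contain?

Step 1: iter(d) iterates over keys: ['a', 'f', 'd', 'c'].
Step 2: first = next(it) = 'a', second = next(it) = 'f'.
Therefore out = ('a', 'f').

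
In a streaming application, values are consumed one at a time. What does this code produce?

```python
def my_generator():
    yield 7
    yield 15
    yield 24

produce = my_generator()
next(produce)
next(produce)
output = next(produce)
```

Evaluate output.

Step 1: my_generator() creates a generator.
Step 2: next(produce) yields 7 (consumed and discarded).
Step 3: next(produce) yields 15 (consumed and discarded).
Step 4: next(produce) yields 24, assigned to output.
Therefore output = 24.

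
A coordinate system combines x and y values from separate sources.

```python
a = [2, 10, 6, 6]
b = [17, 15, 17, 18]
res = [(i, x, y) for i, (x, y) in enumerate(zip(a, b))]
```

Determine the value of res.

Step 1: enumerate(zip(a, b)) gives index with paired elements:
  i=0: (2, 17)
  i=1: (10, 15)
  i=2: (6, 17)
  i=3: (6, 18)
Therefore res = [(0, 2, 17), (1, 10, 15), (2, 6, 17), (3, 6, 18)].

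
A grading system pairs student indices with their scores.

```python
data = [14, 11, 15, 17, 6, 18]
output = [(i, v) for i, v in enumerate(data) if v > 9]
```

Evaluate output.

Step 1: Filter enumerate([14, 11, 15, 17, 6, 18]) keeping v > 9:
  (0, 14): 14 > 9, included
  (1, 11): 11 > 9, included
  (2, 15): 15 > 9, included
  (3, 17): 17 > 9, included
  (4, 6): 6 <= 9, excluded
  (5, 18): 18 > 9, included
Therefore output = [(0, 14), (1, 11), (2, 15), (3, 17), (5, 18)].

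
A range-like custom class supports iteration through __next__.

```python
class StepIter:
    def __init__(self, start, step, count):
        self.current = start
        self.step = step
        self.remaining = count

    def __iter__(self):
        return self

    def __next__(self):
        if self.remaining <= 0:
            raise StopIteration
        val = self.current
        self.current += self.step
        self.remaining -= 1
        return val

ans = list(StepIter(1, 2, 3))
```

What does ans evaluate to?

Step 1: StepIter starts at 1, increments by 2, for 3 steps:
  Yield 1, then current += 2
  Yield 3, then current += 2
  Yield 5, then current += 2
Therefore ans = [1, 3, 5].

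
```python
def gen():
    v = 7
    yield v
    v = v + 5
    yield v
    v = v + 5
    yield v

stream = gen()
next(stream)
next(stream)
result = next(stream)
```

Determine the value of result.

Step 1: Trace through generator execution:
  Yield 1: v starts at 7, yield 7
  Yield 2: v = 7 + 5 = 12, yield 12
  Yield 3: v = 12 + 5 = 17, yield 17
Step 2: First next() gets 7, second next() gets the second value, third next() yields 17.
Therefore result = 17.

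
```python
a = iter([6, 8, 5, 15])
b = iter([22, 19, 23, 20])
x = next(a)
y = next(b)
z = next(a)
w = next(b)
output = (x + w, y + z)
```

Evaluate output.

Step 1: a iterates [6, 8, 5, 15], b iterates [22, 19, 23, 20].
Step 2: x = next(a) = 6, y = next(b) = 22.
Step 3: z = next(a) = 8, w = next(b) = 19.
Step 4: output = (6 + 19, 22 + 8) = (25, 30).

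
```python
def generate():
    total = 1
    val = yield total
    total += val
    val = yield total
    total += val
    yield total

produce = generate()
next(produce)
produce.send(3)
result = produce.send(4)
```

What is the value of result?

Step 1: next() -> yield total=1.
Step 2: send(3) -> val=3, total = 1+3 = 4, yield 4.
Step 3: send(4) -> val=4, total = 4+4 = 8, yield 8.
Therefore result = 8.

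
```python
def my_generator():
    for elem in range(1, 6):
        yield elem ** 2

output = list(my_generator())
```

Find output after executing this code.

Step 1: For each elem in range(1, 6), yield elem**2:
  elem=1: yield 1**2 = 1
  elem=2: yield 2**2 = 4
  elem=3: yield 3**2 = 9
  elem=4: yield 4**2 = 16
  elem=5: yield 5**2 = 25
Therefore output = [1, 4, 9, 16, 25].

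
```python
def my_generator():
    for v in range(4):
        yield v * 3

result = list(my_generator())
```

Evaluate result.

Step 1: For each v in range(4), yield v * 3:
  v=0: yield 0 * 3 = 0
  v=1: yield 1 * 3 = 3
  v=2: yield 2 * 3 = 6
  v=3: yield 3 * 3 = 9
Therefore result = [0, 3, 6, 9].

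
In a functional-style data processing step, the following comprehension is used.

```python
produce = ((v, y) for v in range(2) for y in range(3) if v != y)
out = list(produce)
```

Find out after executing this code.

Step 1: Nested generator over range(2) x range(3) where v != y:
  (0, 0): excluded (v == y)
  (0, 1): included
  (0, 2): included
  (1, 0): included
  (1, 1): excluded (v == y)
  (1, 2): included
Therefore out = [(0, 1), (0, 2), (1, 0), (1, 2)].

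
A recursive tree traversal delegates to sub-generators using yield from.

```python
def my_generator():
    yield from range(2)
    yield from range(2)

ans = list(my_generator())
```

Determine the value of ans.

Step 1: Trace yields in order:
  yield 0
  yield 1
  yield 0
  yield 1
Therefore ans = [0, 1, 0, 1].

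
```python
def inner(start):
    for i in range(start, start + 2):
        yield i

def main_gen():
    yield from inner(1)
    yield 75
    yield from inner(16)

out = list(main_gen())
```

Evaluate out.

Step 1: main_gen() delegates to inner(1):
  yield 1
  yield 2
Step 2: yield 75
Step 3: Delegates to inner(16):
  yield 16
  yield 17
Therefore out = [1, 2, 75, 16, 17].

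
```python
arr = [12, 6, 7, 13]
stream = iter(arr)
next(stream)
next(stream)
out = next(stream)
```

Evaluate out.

Step 1: Create iterator over [12, 6, 7, 13].
Step 2: next() consumes 12.
Step 3: next() consumes 6.
Step 4: next() returns 7.
Therefore out = 7.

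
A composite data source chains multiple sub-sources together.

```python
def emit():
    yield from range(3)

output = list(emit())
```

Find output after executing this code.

Step 1: yield from delegates to the iterable, yielding each element.
Step 2: Collected values: [0, 1, 2].
Therefore output = [0, 1, 2].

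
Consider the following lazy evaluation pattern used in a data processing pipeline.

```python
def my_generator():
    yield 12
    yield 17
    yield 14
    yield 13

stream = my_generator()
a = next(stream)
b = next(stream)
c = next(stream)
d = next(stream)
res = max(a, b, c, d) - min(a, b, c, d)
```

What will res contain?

Step 1: Create generator and consume all values:
  a = next(stream) = 12
  b = next(stream) = 17
  c = next(stream) = 14
  d = next(stream) = 13
Step 2: max = 17, min = 12, res = 17 - 12 = 5.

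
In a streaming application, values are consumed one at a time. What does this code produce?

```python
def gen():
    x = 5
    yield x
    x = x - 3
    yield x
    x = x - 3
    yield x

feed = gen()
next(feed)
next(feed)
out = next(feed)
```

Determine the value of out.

Step 1: Trace through generator execution:
  Yield 1: x starts at 5, yield 5
  Yield 2: x = 5 - 3 = 2, yield 2
  Yield 3: x = 2 - 3 = -1, yield -1
Step 2: First next() gets 5, second next() gets the second value, third next() yields -1.
Therefore out = -1.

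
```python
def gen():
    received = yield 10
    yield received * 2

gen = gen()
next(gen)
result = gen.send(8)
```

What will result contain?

Step 1: next(gen) advances to first yield, producing 10.
Step 2: send(8) resumes, received = 8.
Step 3: yield received * 2 = 8 * 2 = 16.
Therefore result = 16.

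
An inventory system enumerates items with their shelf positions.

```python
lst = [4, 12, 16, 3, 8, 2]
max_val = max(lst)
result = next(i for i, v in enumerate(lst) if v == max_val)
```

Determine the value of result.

Step 1: max([4, 12, 16, 3, 8, 2]) = 16.
Step 2: Find first index where value == 16:
  Index 0: 4 != 16
  Index 1: 12 != 16
  Index 2: 16 == 16, found!
Therefore result = 2.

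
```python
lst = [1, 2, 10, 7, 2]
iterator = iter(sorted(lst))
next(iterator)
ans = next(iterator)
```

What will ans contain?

Step 1: sorted([1, 2, 10, 7, 2]) = [1, 2, 2, 7, 10].
Step 2: Create iterator and skip 1 elements.
Step 3: next() returns 2.
Therefore ans = 2.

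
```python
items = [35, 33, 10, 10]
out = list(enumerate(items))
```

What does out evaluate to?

Step 1: enumerate pairs each element with its index:
  (0, 35)
  (1, 33)
  (2, 10)
  (3, 10)
Therefore out = [(0, 35), (1, 33), (2, 10), (3, 10)].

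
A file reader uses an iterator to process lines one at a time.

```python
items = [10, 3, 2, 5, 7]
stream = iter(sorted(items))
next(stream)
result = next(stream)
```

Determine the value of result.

Step 1: sorted([10, 3, 2, 5, 7]) = [2, 3, 5, 7, 10].
Step 2: Create iterator and skip 1 elements.
Step 3: next() returns 3.
Therefore result = 3.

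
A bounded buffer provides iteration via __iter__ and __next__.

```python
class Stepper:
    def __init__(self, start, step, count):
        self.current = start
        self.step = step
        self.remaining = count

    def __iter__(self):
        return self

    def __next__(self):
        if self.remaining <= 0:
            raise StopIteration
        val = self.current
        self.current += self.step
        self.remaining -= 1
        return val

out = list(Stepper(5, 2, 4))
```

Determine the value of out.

Step 1: Stepper starts at 5, increments by 2, for 4 steps:
  Yield 5, then current += 2
  Yield 7, then current += 2
  Yield 9, then current += 2
  Yield 11, then current += 2
Therefore out = [5, 7, 9, 11].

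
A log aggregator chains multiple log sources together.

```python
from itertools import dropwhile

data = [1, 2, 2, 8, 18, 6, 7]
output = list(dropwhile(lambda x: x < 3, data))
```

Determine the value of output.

Step 1: dropwhile drops elements while < 3:
  1 < 3: dropped
  2 < 3: dropped
  2 < 3: dropped
  8: kept (dropping stopped)
Step 2: Remaining elements kept regardless of condition.
Therefore output = [8, 18, 6, 7].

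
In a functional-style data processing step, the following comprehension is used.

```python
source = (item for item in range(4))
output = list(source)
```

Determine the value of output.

Step 1: Generator expression iterates range(4): [0, 1, 2, 3].
Step 2: list() collects all values.
Therefore output = [0, 1, 2, 3].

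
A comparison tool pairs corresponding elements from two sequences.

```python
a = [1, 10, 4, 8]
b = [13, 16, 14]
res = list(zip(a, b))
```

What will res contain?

Step 1: zip stops at shortest (len(a)=4, len(b)=3):
  Index 0: (1, 13)
  Index 1: (10, 16)
  Index 2: (4, 14)
Step 2: Last element of a (8) has no pair, dropped.
Therefore res = [(1, 13), (10, 16), (4, 14)].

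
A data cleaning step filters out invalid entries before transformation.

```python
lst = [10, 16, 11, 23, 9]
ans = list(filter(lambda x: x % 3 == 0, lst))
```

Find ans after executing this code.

Step 1: Filter elements divisible by 3:
  10 % 3 = 1: removed
  16 % 3 = 1: removed
  11 % 3 = 2: removed
  23 % 3 = 2: removed
  9 % 3 = 0: kept
Therefore ans = [9].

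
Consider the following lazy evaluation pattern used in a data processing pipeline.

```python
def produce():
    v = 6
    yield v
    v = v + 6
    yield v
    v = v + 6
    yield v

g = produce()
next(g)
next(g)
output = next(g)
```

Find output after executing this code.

Step 1: Trace through generator execution:
  Yield 1: v starts at 6, yield 6
  Yield 2: v = 6 + 6 = 12, yield 12
  Yield 3: v = 12 + 6 = 18, yield 18
Step 2: First next() gets 6, second next() gets the second value, third next() yields 18.
Therefore output = 18.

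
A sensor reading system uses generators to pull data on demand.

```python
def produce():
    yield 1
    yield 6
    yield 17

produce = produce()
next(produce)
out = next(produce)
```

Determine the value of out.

Step 1: produce() creates a generator.
Step 2: next(produce) yields 1 (consumed and discarded).
Step 3: next(produce) yields 6, assigned to out.
Therefore out = 6.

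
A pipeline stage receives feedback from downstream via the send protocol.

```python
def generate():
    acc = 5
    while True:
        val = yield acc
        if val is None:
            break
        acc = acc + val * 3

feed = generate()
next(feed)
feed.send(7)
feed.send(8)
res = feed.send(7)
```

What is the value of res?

Step 1: next() -> yield acc=5.
Step 2: send(7) -> val=7, acc = 5 + 7*3 = 26, yield 26.
Step 3: send(8) -> val=8, acc = 26 + 8*3 = 50, yield 50.
Step 4: send(7) -> val=7, acc = 50 + 7*3 = 71, yield 71.
Therefore res = 71.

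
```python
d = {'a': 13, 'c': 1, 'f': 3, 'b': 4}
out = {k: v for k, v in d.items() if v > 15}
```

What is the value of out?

Step 1: Filter items where value > 15:
  'a': 13 <= 15: removed
  'c': 1 <= 15: removed
  'f': 3 <= 15: removed
  'b': 4 <= 15: removed
Therefore out = {}.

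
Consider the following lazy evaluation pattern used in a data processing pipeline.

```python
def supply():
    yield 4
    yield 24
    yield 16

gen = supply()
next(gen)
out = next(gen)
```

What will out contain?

Step 1: supply() creates a generator.
Step 2: next(gen) yields 4 (consumed and discarded).
Step 3: next(gen) yields 24, assigned to out.
Therefore out = 24.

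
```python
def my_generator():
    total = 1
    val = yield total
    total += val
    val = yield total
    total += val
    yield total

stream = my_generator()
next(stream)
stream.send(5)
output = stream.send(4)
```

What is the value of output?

Step 1: next() -> yield total=1.
Step 2: send(5) -> val=5, total = 1+5 = 6, yield 6.
Step 3: send(4) -> val=4, total = 6+4 = 10, yield 10.
Therefore output = 10.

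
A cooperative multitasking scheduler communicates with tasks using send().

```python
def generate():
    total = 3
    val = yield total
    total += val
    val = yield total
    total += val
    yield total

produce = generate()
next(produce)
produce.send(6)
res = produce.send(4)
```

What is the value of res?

Step 1: next() -> yield total=3.
Step 2: send(6) -> val=6, total = 3+6 = 9, yield 9.
Step 3: send(4) -> val=4, total = 9+4 = 13, yield 13.
Therefore res = 13.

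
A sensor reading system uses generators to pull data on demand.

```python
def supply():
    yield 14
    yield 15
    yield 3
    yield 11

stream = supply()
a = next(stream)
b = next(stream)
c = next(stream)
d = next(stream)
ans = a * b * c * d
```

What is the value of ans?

Step 1: Create generator and consume all values:
  a = next(stream) = 14
  b = next(stream) = 15
  c = next(stream) = 3
  d = next(stream) = 11
Step 2: ans = 14 * 15 * 3 * 11 = 6930.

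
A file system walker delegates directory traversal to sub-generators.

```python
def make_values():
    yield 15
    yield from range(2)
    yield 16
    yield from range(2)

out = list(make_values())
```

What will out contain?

Step 1: Trace yields in order:
  yield 15
  yield 0
  yield 1
  yield 16
  yield 0
  yield 1
Therefore out = [15, 0, 1, 16, 0, 1].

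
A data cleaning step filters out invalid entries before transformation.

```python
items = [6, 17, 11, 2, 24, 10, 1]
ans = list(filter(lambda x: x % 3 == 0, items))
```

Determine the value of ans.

Step 1: Filter elements divisible by 3:
  6 % 3 = 0: kept
  17 % 3 = 2: removed
  11 % 3 = 2: removed
  2 % 3 = 2: removed
  24 % 3 = 0: kept
  10 % 3 = 1: removed
  1 % 3 = 1: removed
Therefore ans = [6, 24].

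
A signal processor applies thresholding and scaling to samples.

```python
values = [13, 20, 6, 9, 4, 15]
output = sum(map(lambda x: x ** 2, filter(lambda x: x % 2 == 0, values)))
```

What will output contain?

Step 1: Filter even numbers from [13, 20, 6, 9, 4, 15]: [20, 6, 4]
Step 2: Square each: [400, 36, 16]
Step 3: Sum = 452.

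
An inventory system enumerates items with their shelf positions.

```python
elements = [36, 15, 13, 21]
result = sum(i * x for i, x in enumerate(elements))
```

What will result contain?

Step 1: Compute i * x for each (i, x) in enumerate([36, 15, 13, 21]):
  i=0, x=36: 0*36 = 0
  i=1, x=15: 1*15 = 15
  i=2, x=13: 2*13 = 26
  i=3, x=21: 3*21 = 63
Step 2: sum = 0 + 15 + 26 + 63 = 104.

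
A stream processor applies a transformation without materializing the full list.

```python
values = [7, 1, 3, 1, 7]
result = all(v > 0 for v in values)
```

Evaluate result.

Step 1: Check v > 0 for each element in [7, 1, 3, 1, 7]:
  7 > 0: True
  1 > 0: True
  3 > 0: True
  1 > 0: True
  7 > 0: True
Step 2: all() returns True.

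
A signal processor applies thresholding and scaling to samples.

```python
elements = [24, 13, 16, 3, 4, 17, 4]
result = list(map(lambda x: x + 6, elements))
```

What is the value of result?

Step 1: Apply lambda x: x + 6 to each element:
  24 -> 30
  13 -> 19
  16 -> 22
  3 -> 9
  4 -> 10
  17 -> 23
  4 -> 10
Therefore result = [30, 19, 22, 9, 10, 23, 10].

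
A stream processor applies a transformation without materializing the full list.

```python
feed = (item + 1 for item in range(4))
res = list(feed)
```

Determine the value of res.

Step 1: For each item in range(4), compute item+1:
  item=0: 0+1 = 1
  item=1: 1+1 = 2
  item=2: 2+1 = 3
  item=3: 3+1 = 4
Therefore res = [1, 2, 3, 4].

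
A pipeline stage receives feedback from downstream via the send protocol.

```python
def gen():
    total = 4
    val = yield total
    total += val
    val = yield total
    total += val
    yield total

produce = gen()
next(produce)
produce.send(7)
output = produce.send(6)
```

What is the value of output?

Step 1: next() -> yield total=4.
Step 2: send(7) -> val=7, total = 4+7 = 11, yield 11.
Step 3: send(6) -> val=6, total = 11+6 = 17, yield 17.
Therefore output = 17.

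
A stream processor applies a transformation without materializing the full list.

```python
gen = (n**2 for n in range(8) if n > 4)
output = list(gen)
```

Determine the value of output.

Step 1: For range(8), keep n > 4, then square:
  n=0: 0 <= 4, excluded
  n=1: 1 <= 4, excluded
  n=2: 2 <= 4, excluded
  n=3: 3 <= 4, excluded
  n=4: 4 <= 4, excluded
  n=5: 5 > 4, yield 5**2 = 25
  n=6: 6 > 4, yield 6**2 = 36
  n=7: 7 > 4, yield 7**2 = 49
Therefore output = [25, 36, 49].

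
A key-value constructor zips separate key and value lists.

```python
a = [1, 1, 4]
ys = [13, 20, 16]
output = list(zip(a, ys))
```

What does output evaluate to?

Step 1: zip pairs elements at same index:
  Index 0: (1, 13)
  Index 1: (1, 20)
  Index 2: (4, 16)
Therefore output = [(1, 13), (1, 20), (4, 16)].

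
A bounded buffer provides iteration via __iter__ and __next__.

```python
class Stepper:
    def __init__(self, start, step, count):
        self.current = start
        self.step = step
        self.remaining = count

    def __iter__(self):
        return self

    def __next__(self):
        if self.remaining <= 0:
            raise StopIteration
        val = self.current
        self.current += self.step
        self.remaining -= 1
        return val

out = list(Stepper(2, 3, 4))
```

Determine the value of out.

Step 1: Stepper starts at 2, increments by 3, for 4 steps:
  Yield 2, then current += 3
  Yield 5, then current += 3
  Yield 8, then current += 3
  Yield 11, then current += 3
Therefore out = [2, 5, 8, 11].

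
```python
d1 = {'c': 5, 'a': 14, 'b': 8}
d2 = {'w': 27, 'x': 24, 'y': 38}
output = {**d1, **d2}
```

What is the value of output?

Step 1: Merge d1 and d2 (d2 values override on key conflicts).
Step 2: d1 has keys ['c', 'a', 'b'], d2 has keys ['w', 'x', 'y'].
Therefore output = {'c': 5, 'a': 14, 'b': 8, 'w': 27, 'x': 24, 'y': 38}.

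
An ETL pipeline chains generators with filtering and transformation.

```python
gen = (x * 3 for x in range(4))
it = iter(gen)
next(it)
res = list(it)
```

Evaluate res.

Step 1: Generator produces [0, 3, 6, 9].
Step 2: next(it) consumes first element (0).
Step 3: list(it) collects remaining: [3, 6, 9].
Therefore res = [3, 6, 9].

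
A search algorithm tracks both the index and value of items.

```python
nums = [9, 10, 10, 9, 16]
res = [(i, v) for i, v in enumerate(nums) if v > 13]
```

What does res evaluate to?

Step 1: Filter enumerate([9, 10, 10, 9, 16]) keeping v > 13:
  (0, 9): 9 <= 13, excluded
  (1, 10): 10 <= 13, excluded
  (2, 10): 10 <= 13, excluded
  (3, 9): 9 <= 13, excluded
  (4, 16): 16 > 13, included
Therefore res = [(4, 16)].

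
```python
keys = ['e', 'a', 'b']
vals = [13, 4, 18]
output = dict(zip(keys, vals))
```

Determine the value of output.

Step 1: zip pairs keys with values:
  'e' -> 13
  'a' -> 4
  'b' -> 18
Therefore output = {'e': 13, 'a': 4, 'b': 18}.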